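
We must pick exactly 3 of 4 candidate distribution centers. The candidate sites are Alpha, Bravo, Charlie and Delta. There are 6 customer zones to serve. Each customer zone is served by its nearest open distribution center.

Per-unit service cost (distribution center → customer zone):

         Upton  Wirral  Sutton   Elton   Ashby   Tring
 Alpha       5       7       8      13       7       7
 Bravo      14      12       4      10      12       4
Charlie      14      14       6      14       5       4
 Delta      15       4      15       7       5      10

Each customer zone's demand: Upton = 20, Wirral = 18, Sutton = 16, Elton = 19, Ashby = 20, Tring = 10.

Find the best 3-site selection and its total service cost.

With exactly 3 open, each customer zone uses its cheapest among the chosen.
{Alpha, Bravo, Delta}: Upton→Alpha 5·20=100, Wirral→Delta 4·18=72, Sutton→Bravo 4·16=64, Elton→Delta 7·19=133, Ashby→Delta 5·20=100, Tring→Bravo 4·10=40. Service cost 509.
{Alpha, Charlie, Delta}: service cost 541
{Alpha, Bravo, Charlie}: service cost 620
Among all 4 size-3 choices, {Alpha, Bravo, Delta} is lowest.

Choose Alpha, Bravo and Delta; total service cost 509.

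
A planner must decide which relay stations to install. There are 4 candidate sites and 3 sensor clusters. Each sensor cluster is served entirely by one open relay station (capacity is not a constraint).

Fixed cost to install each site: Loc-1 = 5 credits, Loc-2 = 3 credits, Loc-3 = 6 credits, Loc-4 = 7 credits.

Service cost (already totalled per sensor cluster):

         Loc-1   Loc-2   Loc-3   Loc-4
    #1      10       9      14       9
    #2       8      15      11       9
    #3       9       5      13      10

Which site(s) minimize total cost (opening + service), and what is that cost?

Open Loc-1 and Loc-2; minimum total cost 30.

For any fixed open set, each sensor cluster goes to its cheapest open site; total = fixed + service.
{Loc-1, Loc-2}: #1→Loc-2 9, #2→Loc-1 8, #3→Loc-2 5. Service 22; fixed 8; total 30.
{Loc-1}: #1→Loc-1 10, #2→Loc-1 8, #3→Loc-1 9. Service 27; fixed 5; total 32.
{Loc-2}: service 29 + fixed 3 = 32
{Loc-1, Loc-2, Loc-3, Loc-4}: #1→Loc-2 9, #2→Loc-1 8, #3→Loc-2 5. Service 22; fixed 21; total 43.
No other subset beats 30.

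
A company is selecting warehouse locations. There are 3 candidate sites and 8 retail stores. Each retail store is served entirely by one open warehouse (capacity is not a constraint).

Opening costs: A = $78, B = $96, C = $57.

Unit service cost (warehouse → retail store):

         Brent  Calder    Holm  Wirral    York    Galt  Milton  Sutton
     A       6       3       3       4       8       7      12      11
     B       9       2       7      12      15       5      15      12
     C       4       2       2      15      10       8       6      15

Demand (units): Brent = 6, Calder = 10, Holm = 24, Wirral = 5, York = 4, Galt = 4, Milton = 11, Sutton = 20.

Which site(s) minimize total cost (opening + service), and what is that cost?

Open A and C; minimum total cost 593.

For any fixed open set, each retail store goes to its cheapest open site; total = fixed + service.
{A, C}: Brent→C 4·6=24, Calder→C 2·10=20, Holm→C 2·24=48, Wirral→A 4·5=20, York→A 8·4=32, Galt→A 7·4=28, Milton→C 6·11=66, Sutton→A 11·20=220. Service 458; fixed 135; total 593.
{A}: service 570 + fixed 78 = 648
{C}: service 605 + fixed 57 = 662
{A, B, C}: Brent→C 4·6=24, Calder→B 2·10=20, Holm→C 2·24=48, Wirral→A 4·5=20, York→A 8·4=32, Galt→B 5·4=20, Milton→C 6·11=66, Sutton→A 11·20=220. Service 450; fixed 231; total 681.
No other subset beats 593.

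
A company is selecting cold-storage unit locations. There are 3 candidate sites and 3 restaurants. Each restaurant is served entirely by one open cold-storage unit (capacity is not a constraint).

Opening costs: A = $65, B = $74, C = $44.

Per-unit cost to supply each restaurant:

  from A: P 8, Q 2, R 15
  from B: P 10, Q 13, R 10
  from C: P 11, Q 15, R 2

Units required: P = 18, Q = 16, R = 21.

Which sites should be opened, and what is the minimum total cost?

Open A and C; minimum total cost 327.

For any fixed open set, each restaurant goes to its cheapest open site; total = fixed + service.
{A, C}: P→A 8·18=144, Q→A 2·16=32, R→C 2·21=42. Service 218; fixed 109; total 327.
{A, B, C}: service 218 + fixed 183 = 401
{C}: service 480 + fixed 44 = 524
(All 7 nonempty subsets were checked; A and C is lowest.)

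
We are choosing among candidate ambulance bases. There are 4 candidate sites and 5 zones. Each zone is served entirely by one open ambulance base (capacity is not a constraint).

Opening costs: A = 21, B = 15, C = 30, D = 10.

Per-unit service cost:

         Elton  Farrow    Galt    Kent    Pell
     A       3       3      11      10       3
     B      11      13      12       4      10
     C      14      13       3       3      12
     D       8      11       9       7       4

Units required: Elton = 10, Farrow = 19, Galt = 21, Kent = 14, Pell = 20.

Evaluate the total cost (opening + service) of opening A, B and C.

Each zone is assigned to its cheapest site among the open ones.
{A, B, C}: Elton→A 3·10=30, Farrow→A 3·19=57, Galt→C 3·21=63, Kent→C 3·14=42, Pell→A 3·20=60. Service 252; fixed 66; total 318.

Total cost: 318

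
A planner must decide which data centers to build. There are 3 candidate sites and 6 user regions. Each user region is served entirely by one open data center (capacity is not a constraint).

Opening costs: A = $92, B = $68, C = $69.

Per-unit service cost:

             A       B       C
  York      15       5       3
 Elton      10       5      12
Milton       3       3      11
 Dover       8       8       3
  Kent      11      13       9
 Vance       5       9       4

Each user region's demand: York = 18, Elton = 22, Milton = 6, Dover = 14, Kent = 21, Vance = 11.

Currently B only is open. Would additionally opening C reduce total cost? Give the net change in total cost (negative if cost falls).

Current service cost with {B}: 702.
Adding C: each user region re-picks its cheapest; new service cost 457, saving 245.
Extra fixed cost: 69. Net change = 69 − 245 = -176.
(Totals: 770 → 594.)

Yes — net change −176 (cost falls by 176).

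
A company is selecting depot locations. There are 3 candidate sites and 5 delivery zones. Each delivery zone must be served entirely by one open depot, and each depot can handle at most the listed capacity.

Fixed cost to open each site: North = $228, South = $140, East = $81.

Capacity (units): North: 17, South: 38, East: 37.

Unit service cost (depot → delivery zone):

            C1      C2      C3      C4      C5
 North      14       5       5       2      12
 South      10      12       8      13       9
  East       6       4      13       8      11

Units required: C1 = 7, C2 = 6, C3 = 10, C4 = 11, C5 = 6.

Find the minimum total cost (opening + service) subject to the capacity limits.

Minimum total cost: 509

Open {South, East}: C1→East 6·7=42, C2→East 4·6=24, C3→South 8·10=80, C4→East 8·11=88, C5→South 9·6=54.
Loads: South carries 16/38, East carries 24/37. Service 288; fixed 221; total 509.
Next best feasible plan costs 521.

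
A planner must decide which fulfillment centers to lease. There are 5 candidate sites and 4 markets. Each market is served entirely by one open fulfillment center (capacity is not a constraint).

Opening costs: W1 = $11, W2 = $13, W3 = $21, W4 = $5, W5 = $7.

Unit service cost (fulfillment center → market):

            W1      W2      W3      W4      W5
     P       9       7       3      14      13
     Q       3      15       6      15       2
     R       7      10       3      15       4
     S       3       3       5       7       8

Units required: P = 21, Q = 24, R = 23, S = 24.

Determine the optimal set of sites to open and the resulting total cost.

Open W1, W3 and W5; minimum total cost 291.

For any fixed open set, each market goes to its cheapest open site; total = fixed + service.
{W1, W3, W5}: P→W3 3·21=63, Q→W5 2·24=48, R→W3 3·23=69, S→W1 3·24=72. Service 252; fixed 39; total 291.
{W2, W3, W5}: service 252 + fixed 41 = 293
{W1, W3, W4, W5}: service 252 + fixed 44 = 296
{W1, W2, W3, W4, W5}: P→W3 3·21=63, Q→W5 2·24=48, R→W3 3·23=69, S→W1 3·24=72. Service 252; fixed 57; total 309.
No other subset beats 291.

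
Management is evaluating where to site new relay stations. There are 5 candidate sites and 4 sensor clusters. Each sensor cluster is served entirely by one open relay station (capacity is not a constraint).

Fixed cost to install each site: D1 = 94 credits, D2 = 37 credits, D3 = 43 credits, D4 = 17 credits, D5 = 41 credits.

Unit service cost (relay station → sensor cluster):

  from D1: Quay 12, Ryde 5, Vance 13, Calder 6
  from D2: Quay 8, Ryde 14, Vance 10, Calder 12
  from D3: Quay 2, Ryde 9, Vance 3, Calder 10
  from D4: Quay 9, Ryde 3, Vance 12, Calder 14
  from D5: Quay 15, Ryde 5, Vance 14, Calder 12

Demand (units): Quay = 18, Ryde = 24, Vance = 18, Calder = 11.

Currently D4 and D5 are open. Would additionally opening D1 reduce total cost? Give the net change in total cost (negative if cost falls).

Current service cost with {D4, D5}: 582.
Adding D1: each sensor cluster re-picks its cheapest; new service cost 516, saving 66.
Extra fixed cost: 94. Net change = 94 − 66 = 28.
(Totals: 640 → 668.)

No — net change +28 (cost rises by 28).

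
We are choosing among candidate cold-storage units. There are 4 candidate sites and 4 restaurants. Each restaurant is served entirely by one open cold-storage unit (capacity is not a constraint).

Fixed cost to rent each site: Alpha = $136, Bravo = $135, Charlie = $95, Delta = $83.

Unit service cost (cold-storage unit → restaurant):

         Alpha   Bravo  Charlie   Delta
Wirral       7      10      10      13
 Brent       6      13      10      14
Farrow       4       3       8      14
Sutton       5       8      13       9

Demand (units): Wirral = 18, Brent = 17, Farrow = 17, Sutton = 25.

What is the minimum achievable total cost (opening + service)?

For any fixed open set, each restaurant goes to its cheapest open site; total = fixed + service.
{Alpha}: Wirral→Alpha 7·18=126, Brent→Alpha 6·17=102, Farrow→Alpha 4·17=68, Sutton→Alpha 5·25=125. Service 421; fixed 136; total 557.
{Alpha, Delta}: Wirral→Alpha 7·18=126, Brent→Alpha 6·17=102, Farrow→Alpha 4·17=68, Sutton→Alpha 5·25=125. Service 421; fixed 219; total 640.
{Alpha, Charlie}: Wirral→Alpha 7·18=126, Brent→Alpha 6·17=102, Farrow→Alpha 4·17=68, Sutton→Alpha 5·25=125. Service 421; fixed 231; total 652.
{Alpha, Bravo, Charlie, Delta}: Wirral→Alpha 7·18=126, Brent→Alpha 6·17=102, Farrow→Bravo 3·17=51, Sutton→Alpha 5·25=125. Service 404; fixed 449; total 853.
No other subset beats 557.

Minimum total cost: 557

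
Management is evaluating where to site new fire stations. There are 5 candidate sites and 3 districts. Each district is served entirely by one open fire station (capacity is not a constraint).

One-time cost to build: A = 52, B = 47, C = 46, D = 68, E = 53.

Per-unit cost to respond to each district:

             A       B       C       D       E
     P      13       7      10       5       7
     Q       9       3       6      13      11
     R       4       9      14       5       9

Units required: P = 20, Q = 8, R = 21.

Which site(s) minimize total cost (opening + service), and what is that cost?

Open B and D; minimum total cost 344.

For any fixed open set, each district goes to its cheapest open site; total = fixed + service.
{B, D}: P→D 5·20=100, Q→B 3·8=24, R→D 5·21=105. Service 229; fixed 115; total 344.
{A, B}: service 248 + fixed 99 = 347
{C, D}: P→D 5·20=100, Q→C 6·8=48, R→D 5·21=105. Service 253; fixed 114; total 367.
{A, B, C, D, E}: service 208 + fixed 266 = 474
No other subset beats 344.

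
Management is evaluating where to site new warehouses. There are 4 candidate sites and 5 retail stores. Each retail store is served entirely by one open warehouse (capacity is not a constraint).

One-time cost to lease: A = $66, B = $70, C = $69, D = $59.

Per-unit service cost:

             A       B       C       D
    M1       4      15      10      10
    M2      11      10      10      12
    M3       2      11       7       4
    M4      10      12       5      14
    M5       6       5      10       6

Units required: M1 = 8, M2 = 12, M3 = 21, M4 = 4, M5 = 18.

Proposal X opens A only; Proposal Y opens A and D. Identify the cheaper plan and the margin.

Proposal X: {A}: M1→A 4·8=32, M2→A 11·12=132, M3→A 2·21=42, M4→A 10·4=40, M5→A 6·18=108. Service 354; fixed 66; total 420.
Proposal Y: {A, D}: M1→A 4·8=32, M2→A 11·12=132, M3→A 2·21=42, M4→A 10·4=40, M5→A 6·18=108. Service 354; fixed 125; total 479.
Difference: |420 − 479| = 59.

Proposal X is cheaper by 59.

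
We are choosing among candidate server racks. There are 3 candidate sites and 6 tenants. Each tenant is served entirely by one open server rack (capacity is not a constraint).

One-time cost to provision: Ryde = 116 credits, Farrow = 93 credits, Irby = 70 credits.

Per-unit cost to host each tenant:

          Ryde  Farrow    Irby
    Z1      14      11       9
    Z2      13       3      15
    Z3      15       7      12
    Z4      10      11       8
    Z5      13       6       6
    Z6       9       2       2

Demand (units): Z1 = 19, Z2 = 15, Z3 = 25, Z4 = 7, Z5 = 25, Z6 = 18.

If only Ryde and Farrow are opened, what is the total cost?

Total cost: 894

Each tenant is assigned to its cheapest site among the open ones.
{Ryde, Farrow}: Z1→Farrow 11·19=209, Z2→Farrow 3·15=45, Z3→Farrow 7·25=175, Z4→Ryde 10·7=70, Z5→Farrow 6·25=150, Z6→Farrow 2·18=36. Service 685; fixed 209; total 894.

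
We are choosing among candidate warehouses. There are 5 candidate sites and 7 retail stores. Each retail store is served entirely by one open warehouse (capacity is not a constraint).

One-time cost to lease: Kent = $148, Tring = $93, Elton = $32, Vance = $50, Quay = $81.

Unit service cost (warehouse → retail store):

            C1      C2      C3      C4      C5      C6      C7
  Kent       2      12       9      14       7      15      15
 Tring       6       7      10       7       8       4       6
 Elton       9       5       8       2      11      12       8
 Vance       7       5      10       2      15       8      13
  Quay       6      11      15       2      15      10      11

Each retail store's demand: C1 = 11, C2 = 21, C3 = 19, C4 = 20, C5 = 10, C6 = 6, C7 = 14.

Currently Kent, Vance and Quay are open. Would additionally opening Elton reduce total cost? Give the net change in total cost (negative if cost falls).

Current service cost with {Kent, Vance, Quay}: 610.
Adding Elton: each retail store re-picks its cheapest; new service cost 549, saving 61.
Extra fixed cost: 32. Net change = 32 − 61 = -29.
(Totals: 889 → 860.)

Yes — net change −29 (cost falls by 29).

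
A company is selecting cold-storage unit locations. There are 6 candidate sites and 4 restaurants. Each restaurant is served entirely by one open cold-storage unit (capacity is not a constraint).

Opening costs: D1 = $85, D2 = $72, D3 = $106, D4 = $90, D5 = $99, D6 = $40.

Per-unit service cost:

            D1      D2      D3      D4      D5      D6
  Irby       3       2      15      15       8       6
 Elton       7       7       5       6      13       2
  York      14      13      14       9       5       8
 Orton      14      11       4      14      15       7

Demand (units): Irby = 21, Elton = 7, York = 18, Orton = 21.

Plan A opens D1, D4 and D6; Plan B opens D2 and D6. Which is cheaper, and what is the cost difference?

Plan A: {D1, D4, D6}: Irby→D1 3·21=63, Elton→D6 2·7=14, York→D6 8·18=144, Orton→D6 7·21=147. Service 368; fixed 215; total 583.
Plan B: {D2, D6}: Irby→D2 2·21=42, Elton→D6 2·7=14, York→D6 8·18=144, Orton→D6 7·21=147. Service 347; fixed 112; total 459.
Difference: |583 − 459| = 124.

Plan B is cheaper by 124.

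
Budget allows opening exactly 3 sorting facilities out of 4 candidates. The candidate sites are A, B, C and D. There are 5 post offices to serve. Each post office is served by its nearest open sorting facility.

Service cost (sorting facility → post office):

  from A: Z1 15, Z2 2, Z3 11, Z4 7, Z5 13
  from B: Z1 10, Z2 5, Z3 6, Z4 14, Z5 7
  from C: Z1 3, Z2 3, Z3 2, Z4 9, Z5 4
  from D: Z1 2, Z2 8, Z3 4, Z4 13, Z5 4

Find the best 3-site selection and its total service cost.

Choose A, C and D; total service cost 17.

With exactly 3 open, each post office uses its cheapest among the chosen.
{A, C, D}: Z1→D 2, Z2→A 2, Z3→C 2, Z4→A 7, Z5→C 4. Service cost 17.
{A, B, C}: service cost 18
{A, B, D}: service cost 19
Among all 4 size-3 choices, {A, C, D} is lowest.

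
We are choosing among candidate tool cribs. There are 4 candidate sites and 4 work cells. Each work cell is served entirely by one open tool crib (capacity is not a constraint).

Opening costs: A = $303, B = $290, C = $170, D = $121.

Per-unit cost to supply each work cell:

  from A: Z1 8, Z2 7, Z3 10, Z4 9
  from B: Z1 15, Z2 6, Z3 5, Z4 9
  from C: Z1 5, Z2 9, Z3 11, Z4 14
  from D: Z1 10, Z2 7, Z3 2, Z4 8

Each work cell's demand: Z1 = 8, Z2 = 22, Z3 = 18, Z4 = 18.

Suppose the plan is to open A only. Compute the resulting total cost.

Each work cell is assigned to its cheapest site among the open ones.
{A}: Z1→A 8·8=64, Z2→A 7·22=154, Z3→A 10·18=180, Z4→A 9·18=162. Service 560; fixed 303; total 863.

Total cost: 863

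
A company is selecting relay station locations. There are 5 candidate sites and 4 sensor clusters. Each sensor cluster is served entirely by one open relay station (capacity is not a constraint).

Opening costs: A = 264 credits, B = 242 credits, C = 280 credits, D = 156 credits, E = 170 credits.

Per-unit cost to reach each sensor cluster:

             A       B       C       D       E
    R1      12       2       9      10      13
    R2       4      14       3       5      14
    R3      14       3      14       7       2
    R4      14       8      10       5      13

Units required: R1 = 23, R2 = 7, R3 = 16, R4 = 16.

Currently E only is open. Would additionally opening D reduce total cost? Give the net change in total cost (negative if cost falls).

Yes — net change −104 (cost falls by 104).

Current service cost with {E}: 637.
Adding D: each sensor cluster re-picks its cheapest; new service cost 377, saving 260.
Extra fixed cost: 156. Net change = 156 − 260 = -104.
(Totals: 807 → 703.)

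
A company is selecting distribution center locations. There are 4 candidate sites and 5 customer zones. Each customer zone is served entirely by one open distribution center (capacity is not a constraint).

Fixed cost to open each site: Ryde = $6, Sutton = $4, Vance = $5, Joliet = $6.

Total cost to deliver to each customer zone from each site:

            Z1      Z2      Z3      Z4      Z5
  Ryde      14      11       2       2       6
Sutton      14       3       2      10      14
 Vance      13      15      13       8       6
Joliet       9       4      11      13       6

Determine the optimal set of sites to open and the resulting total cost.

For any fixed open set, each customer zone goes to its cheapest open site; total = fixed + service.
{Ryde, Joliet}: Z1→Joliet 9, Z2→Joliet 4, Z3→Ryde 2, Z4→Ryde 2, Z5→Ryde 6. Service 23; fixed 12; total 35.
{Ryde, Sutton}: service 27 + fixed 10 = 37
{Ryde, Sutton, Joliet}: Z1→Joliet 9, Z2→Sutton 3, Z3→Ryde 2, Z4→Ryde 2, Z5→Ryde 6. Service 22; fixed 16; total 38.
{Ryde, Sutton, Vance, Joliet}: Z1→Joliet 9, Z2→Sutton 3, Z3→Ryde 2, Z4→Ryde 2, Z5→Ryde 6. Service 22; fixed 21; total 43.
No other subset beats 35.

Open Ryde and Joliet; minimum total cost 35.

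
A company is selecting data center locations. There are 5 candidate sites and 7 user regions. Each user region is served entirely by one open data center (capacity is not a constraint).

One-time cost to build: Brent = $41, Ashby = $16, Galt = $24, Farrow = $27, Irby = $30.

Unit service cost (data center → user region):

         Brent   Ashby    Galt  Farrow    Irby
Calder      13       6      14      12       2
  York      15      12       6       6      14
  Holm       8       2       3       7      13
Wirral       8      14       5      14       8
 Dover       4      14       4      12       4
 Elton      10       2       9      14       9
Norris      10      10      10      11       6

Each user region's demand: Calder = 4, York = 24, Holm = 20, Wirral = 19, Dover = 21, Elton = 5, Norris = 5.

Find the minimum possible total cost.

For any fixed open set, each user region goes to its cheapest open site; total = fixed + service.
{Ashby, Galt, Irby}: Calder→Irby 2·4=8, York→Galt 6·24=144, Holm→Ashby 2·20=40, Wirral→Galt 5·19=95, Dover→Galt 4·21=84, Elton→Ashby 2·5=10, Norris→Irby 6·5=30. Service 411; fixed 70; total 481.
{Ashby, Galt}: Calder→Ashby 6·4=24, York→Galt 6·24=144, Holm→Ashby 2·20=40, Wirral→Galt 5·19=95, Dover→Galt 4·21=84, Elton→Ashby 2·5=10, Norris→Ashby 10·5=50. Service 447; fixed 40; total 487.
{Ashby, Galt, Farrow, Irby}: service 411 + fixed 97 = 508
{Brent, Ashby, Galt, Farrow, Irby}: service 411 + fixed 138 = 549
No other subset beats 481.

Minimum total cost: 481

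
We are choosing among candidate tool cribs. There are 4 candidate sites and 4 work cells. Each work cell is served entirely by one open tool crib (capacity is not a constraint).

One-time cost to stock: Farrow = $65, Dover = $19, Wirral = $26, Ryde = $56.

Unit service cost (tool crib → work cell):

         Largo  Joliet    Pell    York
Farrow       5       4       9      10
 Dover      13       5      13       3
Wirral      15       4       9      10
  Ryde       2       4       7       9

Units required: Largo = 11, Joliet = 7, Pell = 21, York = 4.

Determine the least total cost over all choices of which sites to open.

For any fixed open set, each work cell goes to its cheapest open site; total = fixed + service.
{Dover, Ryde}: Largo→Ryde 2·11=22, Joliet→Ryde 4·7=28, Pell→Ryde 7·21=147, York→Dover 3·4=12. Service 209; fixed 75; total 284.
{Ryde}: service 233 + fixed 56 = 289
{Dover, Wirral, Ryde}: service 209 + fixed 101 = 310
{Farrow, Dover, Wirral, Ryde}: service 209 + fixed 166 = 375
No other subset beats 284.

Minimum total cost: 284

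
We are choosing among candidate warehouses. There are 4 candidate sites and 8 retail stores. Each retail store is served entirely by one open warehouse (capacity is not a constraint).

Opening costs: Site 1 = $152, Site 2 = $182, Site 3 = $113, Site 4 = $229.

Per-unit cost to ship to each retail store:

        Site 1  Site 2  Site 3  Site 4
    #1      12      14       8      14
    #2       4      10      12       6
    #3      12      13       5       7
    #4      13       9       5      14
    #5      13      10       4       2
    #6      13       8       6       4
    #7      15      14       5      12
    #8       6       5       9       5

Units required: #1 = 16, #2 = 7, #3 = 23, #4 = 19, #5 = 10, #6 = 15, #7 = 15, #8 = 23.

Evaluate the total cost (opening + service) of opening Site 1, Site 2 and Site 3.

Each retail store is assigned to its cheapest site among the open ones.
{Site 1, Site 2, Site 3}: #1→Site 3 8·16=128, #2→Site 1 4·7=28, #3→Site 3 5·23=115, #4→Site 3 5·19=95, #5→Site 3 4·10=40, #6→Site 3 6·15=90, #7→Site 3 5·15=75, #8→Site 2 5·23=115. Service 686; fixed 447; total 1133.

Total cost: 1133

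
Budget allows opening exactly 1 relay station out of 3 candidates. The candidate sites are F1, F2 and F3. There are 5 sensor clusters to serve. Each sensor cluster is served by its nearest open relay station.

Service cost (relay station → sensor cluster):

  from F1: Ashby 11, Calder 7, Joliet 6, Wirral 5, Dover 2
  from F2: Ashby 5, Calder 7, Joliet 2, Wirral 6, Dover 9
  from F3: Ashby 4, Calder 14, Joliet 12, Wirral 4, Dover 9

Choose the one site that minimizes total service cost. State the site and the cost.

Choose F2 only; total service cost 29.

With exactly 1 open, each sensor cluster uses its cheapest among the chosen.
{F2}: Ashby→F2 5, Calder→F2 7, Joliet→F2 2, Wirral→F2 6, Dover→F2 9. Service cost 29.
{F1}: service cost 31
{F3}: service cost 43
Among all 3 size-1 choices, {F2} is lowest.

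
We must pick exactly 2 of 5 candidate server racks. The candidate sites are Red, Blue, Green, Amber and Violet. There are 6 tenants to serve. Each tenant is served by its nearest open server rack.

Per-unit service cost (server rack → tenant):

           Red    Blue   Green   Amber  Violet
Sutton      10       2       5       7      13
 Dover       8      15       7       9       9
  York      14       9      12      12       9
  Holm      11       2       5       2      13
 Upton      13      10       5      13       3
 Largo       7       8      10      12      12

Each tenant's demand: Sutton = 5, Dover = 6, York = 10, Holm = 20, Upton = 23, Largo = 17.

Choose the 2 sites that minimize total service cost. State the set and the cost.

Choose Blue and Violet; total service cost 399.

With exactly 2 open, each tenant uses its cheapest among the chosen.
{Blue, Violet}: Sutton→Blue 2·5=10, Dover→Violet 9·6=54, York→Blue 9·10=90, Holm→Blue 2·20=40, Upton→Violet 3·23=69, Largo→Blue 8·17=136. Service cost 399.
{Blue, Green}: service cost 433
{Amber, Violet}: service cost 492
Among all 10 size-2 choices, {Blue, Violet} is lowest.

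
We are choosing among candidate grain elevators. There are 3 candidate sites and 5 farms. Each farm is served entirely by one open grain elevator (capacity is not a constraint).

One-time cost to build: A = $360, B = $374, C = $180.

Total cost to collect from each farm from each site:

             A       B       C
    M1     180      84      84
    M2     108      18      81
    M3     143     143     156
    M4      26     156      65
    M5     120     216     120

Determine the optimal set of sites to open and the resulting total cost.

For any fixed open set, each farm goes to its cheapest open site; total = fixed + service.
{C}: M1→C 84, M2→C 81, M3→C 156, M4→C 65, M5→C 120. Service 506; fixed 180; total 686.
{A}: service 577 + fixed 360 = 937
{B, C}: M1→B 84, M2→B 18, M3→B 143, M4→C 65, M5→C 120. Service 430; fixed 554; total 984.
{A, B, C}: service 391 + fixed 914 = 1305
No other subset beats 686.

Open C only; minimum total cost 686.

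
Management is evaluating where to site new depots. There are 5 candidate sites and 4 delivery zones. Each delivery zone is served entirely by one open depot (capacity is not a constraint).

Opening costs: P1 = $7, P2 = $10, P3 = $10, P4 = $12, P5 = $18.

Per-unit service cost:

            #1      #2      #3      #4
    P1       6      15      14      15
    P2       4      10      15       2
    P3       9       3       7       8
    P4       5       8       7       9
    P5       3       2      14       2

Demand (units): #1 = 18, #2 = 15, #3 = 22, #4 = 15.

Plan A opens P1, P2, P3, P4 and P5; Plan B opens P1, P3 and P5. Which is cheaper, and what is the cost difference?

Plan A: {P1, P2, P3, P4, P5}: #1→P5 3·18=54, #2→P5 2·15=30, #3→P3 7·22=154, #4→P2 2·15=30. Service 268; fixed 57; total 325.
Plan B: {P1, P3, P5}: #1→P5 3·18=54, #2→P5 2·15=30, #3→P3 7·22=154, #4→P5 2·15=30. Service 268; fixed 35; total 303.
Difference: |325 − 303| = 22.

Plan B is cheaper by 22.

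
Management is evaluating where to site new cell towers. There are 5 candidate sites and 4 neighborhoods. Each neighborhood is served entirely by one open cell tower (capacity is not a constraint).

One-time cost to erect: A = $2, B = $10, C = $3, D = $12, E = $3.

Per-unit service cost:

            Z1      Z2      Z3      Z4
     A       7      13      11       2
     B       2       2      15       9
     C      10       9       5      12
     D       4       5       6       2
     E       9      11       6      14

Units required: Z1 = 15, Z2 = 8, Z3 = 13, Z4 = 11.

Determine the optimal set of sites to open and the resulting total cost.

Open A, B and C; minimum total cost 148.

For any fixed open set, each neighborhood goes to its cheapest open site; total = fixed + service.
{A, B, C}: Z1→B 2·15=30, Z2→B 2·8=16, Z3→C 5·13=65, Z4→A 2·11=22. Service 133; fixed 15; total 148.
{A, B, C, E}: Z1→B 2·15=30, Z2→B 2·8=16, Z3→C 5·13=65, Z4→A 2·11=22. Service 133; fixed 18; total 151.
{B, C, D}: service 133 + fixed 25 = 158
{A, B, C, D, E}: service 133 + fixed 30 = 163
No other subset beats 148.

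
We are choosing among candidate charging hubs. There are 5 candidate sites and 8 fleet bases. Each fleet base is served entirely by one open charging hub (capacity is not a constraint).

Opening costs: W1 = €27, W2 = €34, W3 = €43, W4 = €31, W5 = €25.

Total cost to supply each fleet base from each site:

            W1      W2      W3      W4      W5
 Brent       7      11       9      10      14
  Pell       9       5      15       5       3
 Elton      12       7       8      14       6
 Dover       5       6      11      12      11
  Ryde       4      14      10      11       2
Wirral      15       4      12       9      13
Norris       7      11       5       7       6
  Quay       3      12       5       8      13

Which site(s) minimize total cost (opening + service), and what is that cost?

For any fixed open set, each fleet base goes to its cheapest open site; total = fixed + service.
{W1}: Brent→W1 7, Pell→W1 9, Elton→W1 12, Dover→W1 5, Ryde→W1 4, Wirral→W1 15, Norris→W1 7, Quay→W1 3. Service 62; fixed 27; total 89.
{W5}: Brent→W5 14, Pell→W5 3, Elton→W5 6, Dover→W5 11, Ryde→W5 2, Wirral→W5 13, Norris→W5 6, Quay→W5 13. Service 68; fixed 25; total 93.
{W1, W5}: Brent→W1 7, Pell→W5 3, Elton→W5 6, Dover→W1 5, Ryde→W5 2, Wirral→W5 13, Norris→W5 6, Quay→W1 3. Service 45; fixed 52; total 97.
{W1, W2, W3, W4, W5}: service 35 + fixed 160 = 195
No other subset beats 89.

Open W1 only; minimum total cost 89.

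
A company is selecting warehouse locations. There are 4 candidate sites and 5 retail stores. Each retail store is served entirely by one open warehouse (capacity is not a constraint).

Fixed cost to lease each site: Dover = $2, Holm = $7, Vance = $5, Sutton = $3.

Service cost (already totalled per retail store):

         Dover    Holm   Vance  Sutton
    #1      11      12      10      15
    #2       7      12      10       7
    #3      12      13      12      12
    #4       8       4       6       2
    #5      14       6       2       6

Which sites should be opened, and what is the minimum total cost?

Open Vance and Sutton; minimum total cost 41.

For any fixed open set, each retail store goes to its cheapest open site; total = fixed + service.
{Vance, Sutton}: #1→Vance 10, #2→Sutton 7, #3→Vance 12, #4→Sutton 2, #5→Vance 2. Service 33; fixed 8; total 41.
{Dover, Vance, Sutton}: service 33 + fixed 10 = 43
{Dover, Sutton}: service 38 + fixed 5 = 43
{Dover, Holm, Vance, Sutton}: service 33 + fixed 17 = 50
No other subset beats 41.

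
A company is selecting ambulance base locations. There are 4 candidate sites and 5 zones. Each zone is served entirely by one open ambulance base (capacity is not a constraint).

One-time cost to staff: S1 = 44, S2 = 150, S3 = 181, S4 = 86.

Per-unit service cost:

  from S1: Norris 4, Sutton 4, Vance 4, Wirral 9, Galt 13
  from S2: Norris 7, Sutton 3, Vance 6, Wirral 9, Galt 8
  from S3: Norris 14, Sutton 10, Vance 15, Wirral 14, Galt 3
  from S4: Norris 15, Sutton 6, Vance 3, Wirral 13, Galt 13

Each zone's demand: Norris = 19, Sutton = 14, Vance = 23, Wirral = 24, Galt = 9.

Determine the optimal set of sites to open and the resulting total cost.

Open S1 only; minimum total cost 601.

For any fixed open set, each zone goes to its cheapest open site; total = fixed + service.
{S1}: Norris→S1 4·19=76, Sutton→S1 4·14=56, Vance→S1 4·23=92, Wirral→S1 9·24=216, Galt→S1 13·9=117. Service 557; fixed 44; total 601.
{S1, S4}: service 534 + fixed 130 = 664
{S1, S2}: service 498 + fixed 194 = 692
{S1, S2, S3, S4}: service 430 + fixed 461 = 891
No other subset beats 601.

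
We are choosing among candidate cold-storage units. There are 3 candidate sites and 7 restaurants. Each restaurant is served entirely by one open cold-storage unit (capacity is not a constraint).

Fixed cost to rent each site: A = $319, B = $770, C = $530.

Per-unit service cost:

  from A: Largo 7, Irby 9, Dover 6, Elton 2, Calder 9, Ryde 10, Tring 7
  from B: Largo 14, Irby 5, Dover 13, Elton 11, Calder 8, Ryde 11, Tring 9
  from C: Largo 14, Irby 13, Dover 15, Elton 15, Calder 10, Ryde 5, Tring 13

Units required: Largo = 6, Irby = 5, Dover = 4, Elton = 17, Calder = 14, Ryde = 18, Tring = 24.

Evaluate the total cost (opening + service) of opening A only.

Each restaurant is assigned to its cheapest site among the open ones.
{A}: Largo→A 7·6=42, Irby→A 9·5=45, Dover→A 6·4=24, Elton→A 2·17=34, Calder→A 9·14=126, Ryde→A 10·18=180, Tring→A 7·24=168. Service 619; fixed 319; total 938.

Total cost: 938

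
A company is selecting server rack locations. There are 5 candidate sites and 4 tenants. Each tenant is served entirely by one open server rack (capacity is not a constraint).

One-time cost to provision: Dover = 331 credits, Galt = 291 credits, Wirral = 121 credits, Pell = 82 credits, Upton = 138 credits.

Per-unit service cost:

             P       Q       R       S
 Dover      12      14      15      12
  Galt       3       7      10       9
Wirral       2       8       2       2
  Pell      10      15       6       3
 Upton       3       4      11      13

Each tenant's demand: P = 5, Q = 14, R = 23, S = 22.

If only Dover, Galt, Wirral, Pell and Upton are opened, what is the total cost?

Total cost: 1119

Each tenant is assigned to its cheapest site among the open ones.
{Dover, Galt, Wirral, Pell, Upton}: P→Wirral 2·5=10, Q→Upton 4·14=56, R→Wirral 2·23=46, S→Wirral 2·22=44. Service 156; fixed 963; total 1119.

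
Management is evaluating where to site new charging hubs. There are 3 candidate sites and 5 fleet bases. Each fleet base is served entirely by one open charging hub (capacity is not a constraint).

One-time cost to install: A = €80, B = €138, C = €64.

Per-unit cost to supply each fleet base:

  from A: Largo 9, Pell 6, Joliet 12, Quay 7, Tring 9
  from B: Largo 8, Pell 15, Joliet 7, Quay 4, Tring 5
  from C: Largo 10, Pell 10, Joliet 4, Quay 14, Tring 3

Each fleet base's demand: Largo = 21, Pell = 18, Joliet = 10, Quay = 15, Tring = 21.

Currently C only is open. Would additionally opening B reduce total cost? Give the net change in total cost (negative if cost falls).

Yes — net change −54 (cost falls by 54).

Current service cost with {C}: 703.
Adding B: each fleet base re-picks its cheapest; new service cost 511, saving 192.
Extra fixed cost: 138. Net change = 138 − 192 = -54.
(Totals: 767 → 713.)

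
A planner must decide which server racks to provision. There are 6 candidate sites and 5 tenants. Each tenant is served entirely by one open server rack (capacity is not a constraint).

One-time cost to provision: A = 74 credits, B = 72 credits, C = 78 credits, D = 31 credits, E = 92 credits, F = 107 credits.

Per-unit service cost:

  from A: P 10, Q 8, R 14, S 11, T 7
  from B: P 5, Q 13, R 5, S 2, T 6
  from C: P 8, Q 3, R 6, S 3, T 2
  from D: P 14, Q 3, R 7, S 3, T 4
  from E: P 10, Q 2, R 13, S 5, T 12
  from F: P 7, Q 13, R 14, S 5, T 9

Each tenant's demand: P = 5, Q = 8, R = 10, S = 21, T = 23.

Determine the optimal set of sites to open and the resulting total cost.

Open C only; minimum total cost 311.

For any fixed open set, each tenant goes to its cheapest open site; total = fixed + service.
{C}: P→C 8·5=40, Q→C 3·8=24, R→C 6·10=60, S→C 3·21=63, T→C 2·23=46. Service 233; fixed 78; total 311.
{B, D}: service 233 + fixed 103 = 336
{B, C}: service 187 + fixed 150 = 337
{A, B, C, D, E, F}: P→B 5·5=25, Q→E 2·8=16, R→B 5·10=50, S→B 2·21=42, T→C 2·23=46. Service 179; fixed 454; total 633.
No other subset beats 311.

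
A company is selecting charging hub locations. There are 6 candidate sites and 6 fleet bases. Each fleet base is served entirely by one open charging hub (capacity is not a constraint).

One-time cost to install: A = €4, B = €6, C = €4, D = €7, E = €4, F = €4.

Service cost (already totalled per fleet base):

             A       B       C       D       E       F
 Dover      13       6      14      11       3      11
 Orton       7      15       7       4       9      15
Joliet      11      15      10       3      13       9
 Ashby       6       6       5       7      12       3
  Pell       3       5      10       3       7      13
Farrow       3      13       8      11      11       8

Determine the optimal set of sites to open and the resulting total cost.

For any fixed open set, each fleet base goes to its cheapest open site; total = fixed + service.
{A, D, E}: Dover→E 3, Orton→D 4, Joliet→D 3, Ashby→A 6, Pell→A 3, Farrow→A 3. Service 22; fixed 15; total 37.
{A, D, E, F}: service 19 + fixed 19 = 38
{D, E, F}: service 24 + fixed 15 = 39
{A, B, C, D, E, F}: service 19 + fixed 29 = 48
No other subset beats 37.

Open A, D and E; minimum total cost 37.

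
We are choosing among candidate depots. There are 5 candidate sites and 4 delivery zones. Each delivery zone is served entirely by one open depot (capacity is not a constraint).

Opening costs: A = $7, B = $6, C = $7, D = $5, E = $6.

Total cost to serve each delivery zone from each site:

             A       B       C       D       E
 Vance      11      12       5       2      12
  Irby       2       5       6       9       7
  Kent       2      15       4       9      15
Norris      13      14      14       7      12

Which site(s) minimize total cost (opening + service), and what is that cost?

For any fixed open set, each delivery zone goes to its cheapest open site; total = fixed + service.
{A, D}: Vance→D 2, Irby→A 2, Kent→A 2, Norris→D 7. Service 13; fixed 12; total 25.
{A, B, D}: service 13 + fixed 18 = 31
{A, D, E}: service 13 + fixed 18 = 31
{A, B, C, D, E}: Vance→D 2, Irby→A 2, Kent→A 2, Norris→D 7. Service 13; fixed 31; total 44.
No other subset beats 25.

Open A and D; minimum total cost 25.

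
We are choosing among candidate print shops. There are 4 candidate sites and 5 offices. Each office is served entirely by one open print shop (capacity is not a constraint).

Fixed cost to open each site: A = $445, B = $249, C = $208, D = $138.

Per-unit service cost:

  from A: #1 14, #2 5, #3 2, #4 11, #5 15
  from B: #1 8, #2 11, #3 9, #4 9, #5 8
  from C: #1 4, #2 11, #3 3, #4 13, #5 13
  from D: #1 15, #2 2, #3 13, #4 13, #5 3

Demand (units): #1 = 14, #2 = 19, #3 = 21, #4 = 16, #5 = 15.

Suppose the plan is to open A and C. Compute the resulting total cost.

Total cost: 1217

Each office is assigned to its cheapest site among the open ones.
{A, C}: #1→C 4·14=56, #2→A 5·19=95, #3→A 2·21=42, #4→A 11·16=176, #5→C 13·15=195. Service 564; fixed 653; total 1217.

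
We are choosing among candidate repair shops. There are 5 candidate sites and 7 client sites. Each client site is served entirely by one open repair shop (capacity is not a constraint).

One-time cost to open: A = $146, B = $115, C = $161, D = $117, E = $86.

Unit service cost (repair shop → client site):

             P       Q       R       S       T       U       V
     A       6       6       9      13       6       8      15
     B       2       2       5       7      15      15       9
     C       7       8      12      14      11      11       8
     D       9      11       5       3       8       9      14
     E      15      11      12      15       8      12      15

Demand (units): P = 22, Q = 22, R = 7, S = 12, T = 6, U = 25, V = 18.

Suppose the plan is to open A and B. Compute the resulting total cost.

Total cost: 866

Each client site is assigned to its cheapest site among the open ones.
{A, B}: P→B 2·22=44, Q→B 2·22=44, R→B 5·7=35, S→B 7·12=84, T→A 6·6=36, U→A 8·25=200, V→B 9·18=162. Service 605; fixed 261; total 866.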